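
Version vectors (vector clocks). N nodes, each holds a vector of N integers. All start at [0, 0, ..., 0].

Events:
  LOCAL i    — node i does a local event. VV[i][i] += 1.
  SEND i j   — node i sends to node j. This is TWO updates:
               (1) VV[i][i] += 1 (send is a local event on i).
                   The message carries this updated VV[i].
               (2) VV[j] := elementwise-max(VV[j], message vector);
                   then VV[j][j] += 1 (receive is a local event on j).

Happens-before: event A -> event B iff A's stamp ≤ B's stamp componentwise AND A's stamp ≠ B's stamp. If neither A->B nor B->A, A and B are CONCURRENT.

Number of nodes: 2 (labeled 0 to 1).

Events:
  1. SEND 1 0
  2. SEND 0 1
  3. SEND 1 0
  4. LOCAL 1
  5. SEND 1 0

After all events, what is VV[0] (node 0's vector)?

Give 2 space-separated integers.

Answer: 4 5

Derivation:
Initial: VV[0]=[0, 0]
Initial: VV[1]=[0, 0]
Event 1: SEND 1->0: VV[1][1]++ -> VV[1]=[0, 1], msg_vec=[0, 1]; VV[0]=max(VV[0],msg_vec) then VV[0][0]++ -> VV[0]=[1, 1]
Event 2: SEND 0->1: VV[0][0]++ -> VV[0]=[2, 1], msg_vec=[2, 1]; VV[1]=max(VV[1],msg_vec) then VV[1][1]++ -> VV[1]=[2, 2]
Event 3: SEND 1->0: VV[1][1]++ -> VV[1]=[2, 3], msg_vec=[2, 3]; VV[0]=max(VV[0],msg_vec) then VV[0][0]++ -> VV[0]=[3, 3]
Event 4: LOCAL 1: VV[1][1]++ -> VV[1]=[2, 4]
Event 5: SEND 1->0: VV[1][1]++ -> VV[1]=[2, 5], msg_vec=[2, 5]; VV[0]=max(VV[0],msg_vec) then VV[0][0]++ -> VV[0]=[4, 5]
Final vectors: VV[0]=[4, 5]; VV[1]=[2, 5]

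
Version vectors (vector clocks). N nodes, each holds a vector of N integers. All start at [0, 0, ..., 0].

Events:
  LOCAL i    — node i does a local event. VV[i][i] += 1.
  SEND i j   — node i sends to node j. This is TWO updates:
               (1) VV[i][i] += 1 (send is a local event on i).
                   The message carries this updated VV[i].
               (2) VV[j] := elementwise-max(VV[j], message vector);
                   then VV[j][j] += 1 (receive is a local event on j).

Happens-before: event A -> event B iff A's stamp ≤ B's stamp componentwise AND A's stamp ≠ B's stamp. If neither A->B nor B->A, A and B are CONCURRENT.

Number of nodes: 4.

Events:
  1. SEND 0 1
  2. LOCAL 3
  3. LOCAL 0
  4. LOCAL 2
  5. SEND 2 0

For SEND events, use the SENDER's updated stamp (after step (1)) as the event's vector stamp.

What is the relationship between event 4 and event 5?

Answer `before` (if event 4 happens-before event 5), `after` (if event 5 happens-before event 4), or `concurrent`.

Answer: before

Derivation:
Initial: VV[0]=[0, 0, 0, 0]
Initial: VV[1]=[0, 0, 0, 0]
Initial: VV[2]=[0, 0, 0, 0]
Initial: VV[3]=[0, 0, 0, 0]
Event 1: SEND 0->1: VV[0][0]++ -> VV[0]=[1, 0, 0, 0], msg_vec=[1, 0, 0, 0]; VV[1]=max(VV[1],msg_vec) then VV[1][1]++ -> VV[1]=[1, 1, 0, 0]
Event 2: LOCAL 3: VV[3][3]++ -> VV[3]=[0, 0, 0, 1]
Event 3: LOCAL 0: VV[0][0]++ -> VV[0]=[2, 0, 0, 0]
Event 4: LOCAL 2: VV[2][2]++ -> VV[2]=[0, 0, 1, 0]
Event 5: SEND 2->0: VV[2][2]++ -> VV[2]=[0, 0, 2, 0], msg_vec=[0, 0, 2, 0]; VV[0]=max(VV[0],msg_vec) then VV[0][0]++ -> VV[0]=[3, 0, 2, 0]
Event 4 stamp: [0, 0, 1, 0]
Event 5 stamp: [0, 0, 2, 0]
[0, 0, 1, 0] <= [0, 0, 2, 0]? True
[0, 0, 2, 0] <= [0, 0, 1, 0]? False
Relation: before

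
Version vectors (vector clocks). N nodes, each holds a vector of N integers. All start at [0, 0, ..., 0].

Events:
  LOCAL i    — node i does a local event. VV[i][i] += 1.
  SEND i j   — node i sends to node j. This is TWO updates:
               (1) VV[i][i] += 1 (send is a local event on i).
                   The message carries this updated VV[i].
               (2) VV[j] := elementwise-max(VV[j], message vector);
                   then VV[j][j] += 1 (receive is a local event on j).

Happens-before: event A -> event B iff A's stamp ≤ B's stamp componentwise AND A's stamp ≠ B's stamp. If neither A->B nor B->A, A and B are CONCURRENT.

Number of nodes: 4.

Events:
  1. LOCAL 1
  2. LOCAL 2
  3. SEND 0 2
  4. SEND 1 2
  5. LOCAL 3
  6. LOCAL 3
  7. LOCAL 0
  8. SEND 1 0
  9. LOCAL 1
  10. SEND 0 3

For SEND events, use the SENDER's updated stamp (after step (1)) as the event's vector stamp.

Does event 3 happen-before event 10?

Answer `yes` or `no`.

Answer: yes

Derivation:
Initial: VV[0]=[0, 0, 0, 0]
Initial: VV[1]=[0, 0, 0, 0]
Initial: VV[2]=[0, 0, 0, 0]
Initial: VV[3]=[0, 0, 0, 0]
Event 1: LOCAL 1: VV[1][1]++ -> VV[1]=[0, 1, 0, 0]
Event 2: LOCAL 2: VV[2][2]++ -> VV[2]=[0, 0, 1, 0]
Event 3: SEND 0->2: VV[0][0]++ -> VV[0]=[1, 0, 0, 0], msg_vec=[1, 0, 0, 0]; VV[2]=max(VV[2],msg_vec) then VV[2][2]++ -> VV[2]=[1, 0, 2, 0]
Event 4: SEND 1->2: VV[1][1]++ -> VV[1]=[0, 2, 0, 0], msg_vec=[0, 2, 0, 0]; VV[2]=max(VV[2],msg_vec) then VV[2][2]++ -> VV[2]=[1, 2, 3, 0]
Event 5: LOCAL 3: VV[3][3]++ -> VV[3]=[0, 0, 0, 1]
Event 6: LOCAL 3: VV[3][3]++ -> VV[3]=[0, 0, 0, 2]
Event 7: LOCAL 0: VV[0][0]++ -> VV[0]=[2, 0, 0, 0]
Event 8: SEND 1->0: VV[1][1]++ -> VV[1]=[0, 3, 0, 0], msg_vec=[0, 3, 0, 0]; VV[0]=max(VV[0],msg_vec) then VV[0][0]++ -> VV[0]=[3, 3, 0, 0]
Event 9: LOCAL 1: VV[1][1]++ -> VV[1]=[0, 4, 0, 0]
Event 10: SEND 0->3: VV[0][0]++ -> VV[0]=[4, 3, 0, 0], msg_vec=[4, 3, 0, 0]; VV[3]=max(VV[3],msg_vec) then VV[3][3]++ -> VV[3]=[4, 3, 0, 3]
Event 3 stamp: [1, 0, 0, 0]
Event 10 stamp: [4, 3, 0, 0]
[1, 0, 0, 0] <= [4, 3, 0, 0]? True. Equal? False. Happens-before: True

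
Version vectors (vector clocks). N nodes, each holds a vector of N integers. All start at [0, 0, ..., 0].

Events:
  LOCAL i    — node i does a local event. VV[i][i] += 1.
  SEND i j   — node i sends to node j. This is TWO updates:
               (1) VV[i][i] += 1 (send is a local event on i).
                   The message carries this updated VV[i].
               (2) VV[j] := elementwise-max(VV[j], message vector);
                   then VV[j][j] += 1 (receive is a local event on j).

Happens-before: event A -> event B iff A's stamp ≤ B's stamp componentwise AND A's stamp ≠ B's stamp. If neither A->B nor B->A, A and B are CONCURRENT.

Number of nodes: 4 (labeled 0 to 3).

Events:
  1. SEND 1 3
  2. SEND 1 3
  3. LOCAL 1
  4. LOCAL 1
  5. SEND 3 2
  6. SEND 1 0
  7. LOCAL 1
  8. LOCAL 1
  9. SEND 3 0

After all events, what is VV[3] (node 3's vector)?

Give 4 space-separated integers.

Initial: VV[0]=[0, 0, 0, 0]
Initial: VV[1]=[0, 0, 0, 0]
Initial: VV[2]=[0, 0, 0, 0]
Initial: VV[3]=[0, 0, 0, 0]
Event 1: SEND 1->3: VV[1][1]++ -> VV[1]=[0, 1, 0, 0], msg_vec=[0, 1, 0, 0]; VV[3]=max(VV[3],msg_vec) then VV[3][3]++ -> VV[3]=[0, 1, 0, 1]
Event 2: SEND 1->3: VV[1][1]++ -> VV[1]=[0, 2, 0, 0], msg_vec=[0, 2, 0, 0]; VV[3]=max(VV[3],msg_vec) then VV[3][3]++ -> VV[3]=[0, 2, 0, 2]
Event 3: LOCAL 1: VV[1][1]++ -> VV[1]=[0, 3, 0, 0]
Event 4: LOCAL 1: VV[1][1]++ -> VV[1]=[0, 4, 0, 0]
Event 5: SEND 3->2: VV[3][3]++ -> VV[3]=[0, 2, 0, 3], msg_vec=[0, 2, 0, 3]; VV[2]=max(VV[2],msg_vec) then VV[2][2]++ -> VV[2]=[0, 2, 1, 3]
Event 6: SEND 1->0: VV[1][1]++ -> VV[1]=[0, 5, 0, 0], msg_vec=[0, 5, 0, 0]; VV[0]=max(VV[0],msg_vec) then VV[0][0]++ -> VV[0]=[1, 5, 0, 0]
Event 7: LOCAL 1: VV[1][1]++ -> VV[1]=[0, 6, 0, 0]
Event 8: LOCAL 1: VV[1][1]++ -> VV[1]=[0, 7, 0, 0]
Event 9: SEND 3->0: VV[3][3]++ -> VV[3]=[0, 2, 0, 4], msg_vec=[0, 2, 0, 4]; VV[0]=max(VV[0],msg_vec) then VV[0][0]++ -> VV[0]=[2, 5, 0, 4]
Final vectors: VV[0]=[2, 5, 0, 4]; VV[1]=[0, 7, 0, 0]; VV[2]=[0, 2, 1, 3]; VV[3]=[0, 2, 0, 4]

Answer: 0 2 0 4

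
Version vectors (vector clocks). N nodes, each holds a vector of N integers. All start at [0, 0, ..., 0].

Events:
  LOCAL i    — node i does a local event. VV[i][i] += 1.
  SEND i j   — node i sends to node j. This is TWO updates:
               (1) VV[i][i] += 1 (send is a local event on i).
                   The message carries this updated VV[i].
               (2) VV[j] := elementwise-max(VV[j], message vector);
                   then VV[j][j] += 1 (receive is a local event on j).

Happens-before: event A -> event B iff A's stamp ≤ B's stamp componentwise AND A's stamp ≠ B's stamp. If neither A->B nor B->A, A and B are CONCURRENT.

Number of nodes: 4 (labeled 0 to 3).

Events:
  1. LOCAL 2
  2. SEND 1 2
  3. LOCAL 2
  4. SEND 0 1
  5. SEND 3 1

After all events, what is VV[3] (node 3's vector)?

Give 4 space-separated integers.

Initial: VV[0]=[0, 0, 0, 0]
Initial: VV[1]=[0, 0, 0, 0]
Initial: VV[2]=[0, 0, 0, 0]
Initial: VV[3]=[0, 0, 0, 0]
Event 1: LOCAL 2: VV[2][2]++ -> VV[2]=[0, 0, 1, 0]
Event 2: SEND 1->2: VV[1][1]++ -> VV[1]=[0, 1, 0, 0], msg_vec=[0, 1, 0, 0]; VV[2]=max(VV[2],msg_vec) then VV[2][2]++ -> VV[2]=[0, 1, 2, 0]
Event 3: LOCAL 2: VV[2][2]++ -> VV[2]=[0, 1, 3, 0]
Event 4: SEND 0->1: VV[0][0]++ -> VV[0]=[1, 0, 0, 0], msg_vec=[1, 0, 0, 0]; VV[1]=max(VV[1],msg_vec) then VV[1][1]++ -> VV[1]=[1, 2, 0, 0]
Event 5: SEND 3->1: VV[3][3]++ -> VV[3]=[0, 0, 0, 1], msg_vec=[0, 0, 0, 1]; VV[1]=max(VV[1],msg_vec) then VV[1][1]++ -> VV[1]=[1, 3, 0, 1]
Final vectors: VV[0]=[1, 0, 0, 0]; VV[1]=[1, 3, 0, 1]; VV[2]=[0, 1, 3, 0]; VV[3]=[0, 0, 0, 1]

Answer: 0 0 0 1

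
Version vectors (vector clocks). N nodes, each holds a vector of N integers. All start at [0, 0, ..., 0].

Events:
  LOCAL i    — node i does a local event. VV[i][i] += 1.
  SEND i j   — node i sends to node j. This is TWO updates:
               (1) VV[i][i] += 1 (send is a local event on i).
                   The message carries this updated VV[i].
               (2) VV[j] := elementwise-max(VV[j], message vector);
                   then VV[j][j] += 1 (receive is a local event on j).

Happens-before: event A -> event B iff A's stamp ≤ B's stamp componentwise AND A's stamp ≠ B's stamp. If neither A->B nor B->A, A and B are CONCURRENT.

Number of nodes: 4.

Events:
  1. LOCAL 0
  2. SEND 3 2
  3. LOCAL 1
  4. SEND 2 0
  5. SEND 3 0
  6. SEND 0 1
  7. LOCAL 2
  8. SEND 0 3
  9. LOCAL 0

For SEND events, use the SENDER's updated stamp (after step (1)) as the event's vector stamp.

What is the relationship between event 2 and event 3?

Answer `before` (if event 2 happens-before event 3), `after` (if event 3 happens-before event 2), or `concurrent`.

Answer: concurrent

Derivation:
Initial: VV[0]=[0, 0, 0, 0]
Initial: VV[1]=[0, 0, 0, 0]
Initial: VV[2]=[0, 0, 0, 0]
Initial: VV[3]=[0, 0, 0, 0]
Event 1: LOCAL 0: VV[0][0]++ -> VV[0]=[1, 0, 0, 0]
Event 2: SEND 3->2: VV[3][3]++ -> VV[3]=[0, 0, 0, 1], msg_vec=[0, 0, 0, 1]; VV[2]=max(VV[2],msg_vec) then VV[2][2]++ -> VV[2]=[0, 0, 1, 1]
Event 3: LOCAL 1: VV[1][1]++ -> VV[1]=[0, 1, 0, 0]
Event 4: SEND 2->0: VV[2][2]++ -> VV[2]=[0, 0, 2, 1], msg_vec=[0, 0, 2, 1]; VV[0]=max(VV[0],msg_vec) then VV[0][0]++ -> VV[0]=[2, 0, 2, 1]
Event 5: SEND 3->0: VV[3][3]++ -> VV[3]=[0, 0, 0, 2], msg_vec=[0, 0, 0, 2]; VV[0]=max(VV[0],msg_vec) then VV[0][0]++ -> VV[0]=[3, 0, 2, 2]
Event 6: SEND 0->1: VV[0][0]++ -> VV[0]=[4, 0, 2, 2], msg_vec=[4, 0, 2, 2]; VV[1]=max(VV[1],msg_vec) then VV[1][1]++ -> VV[1]=[4, 2, 2, 2]
Event 7: LOCAL 2: VV[2][2]++ -> VV[2]=[0, 0, 3, 1]
Event 8: SEND 0->3: VV[0][0]++ -> VV[0]=[5, 0, 2, 2], msg_vec=[5, 0, 2, 2]; VV[3]=max(VV[3],msg_vec) then VV[3][3]++ -> VV[3]=[5, 0, 2, 3]
Event 9: LOCAL 0: VV[0][0]++ -> VV[0]=[6, 0, 2, 2]
Event 2 stamp: [0, 0, 0, 1]
Event 3 stamp: [0, 1, 0, 0]
[0, 0, 0, 1] <= [0, 1, 0, 0]? False
[0, 1, 0, 0] <= [0, 0, 0, 1]? False
Relation: concurrent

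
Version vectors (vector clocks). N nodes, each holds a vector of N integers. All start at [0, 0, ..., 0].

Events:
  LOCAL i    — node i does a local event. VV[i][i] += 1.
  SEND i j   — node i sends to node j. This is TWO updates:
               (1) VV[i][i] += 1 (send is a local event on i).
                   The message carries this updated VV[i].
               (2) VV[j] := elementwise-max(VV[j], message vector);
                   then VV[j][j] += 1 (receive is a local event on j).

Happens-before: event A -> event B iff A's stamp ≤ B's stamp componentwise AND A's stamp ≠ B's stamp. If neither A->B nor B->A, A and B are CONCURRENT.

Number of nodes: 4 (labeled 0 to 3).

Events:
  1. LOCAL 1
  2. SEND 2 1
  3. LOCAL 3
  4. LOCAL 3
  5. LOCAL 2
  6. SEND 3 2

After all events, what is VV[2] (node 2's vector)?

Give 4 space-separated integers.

Answer: 0 0 3 3

Derivation:
Initial: VV[0]=[0, 0, 0, 0]
Initial: VV[1]=[0, 0, 0, 0]
Initial: VV[2]=[0, 0, 0, 0]
Initial: VV[3]=[0, 0, 0, 0]
Event 1: LOCAL 1: VV[1][1]++ -> VV[1]=[0, 1, 0, 0]
Event 2: SEND 2->1: VV[2][2]++ -> VV[2]=[0, 0, 1, 0], msg_vec=[0, 0, 1, 0]; VV[1]=max(VV[1],msg_vec) then VV[1][1]++ -> VV[1]=[0, 2, 1, 0]
Event 3: LOCAL 3: VV[3][3]++ -> VV[3]=[0, 0, 0, 1]
Event 4: LOCAL 3: VV[3][3]++ -> VV[3]=[0, 0, 0, 2]
Event 5: LOCAL 2: VV[2][2]++ -> VV[2]=[0, 0, 2, 0]
Event 6: SEND 3->2: VV[3][3]++ -> VV[3]=[0, 0, 0, 3], msg_vec=[0, 0, 0, 3]; VV[2]=max(VV[2],msg_vec) then VV[2][2]++ -> VV[2]=[0, 0, 3, 3]
Final vectors: VV[0]=[0, 0, 0, 0]; VV[1]=[0, 2, 1, 0]; VV[2]=[0, 0, 3, 3]; VV[3]=[0, 0, 0, 3]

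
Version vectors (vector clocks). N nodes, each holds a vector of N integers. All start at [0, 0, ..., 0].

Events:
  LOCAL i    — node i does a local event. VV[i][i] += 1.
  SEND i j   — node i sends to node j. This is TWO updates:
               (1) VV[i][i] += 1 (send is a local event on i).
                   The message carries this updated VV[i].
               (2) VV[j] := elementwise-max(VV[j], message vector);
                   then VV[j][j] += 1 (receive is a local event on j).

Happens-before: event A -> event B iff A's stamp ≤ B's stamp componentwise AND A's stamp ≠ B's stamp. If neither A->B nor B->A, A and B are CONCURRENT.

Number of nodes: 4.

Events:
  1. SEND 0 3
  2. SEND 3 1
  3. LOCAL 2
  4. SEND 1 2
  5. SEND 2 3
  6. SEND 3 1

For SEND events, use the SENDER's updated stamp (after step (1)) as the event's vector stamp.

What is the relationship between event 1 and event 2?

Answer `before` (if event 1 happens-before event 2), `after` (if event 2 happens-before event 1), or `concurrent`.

Answer: before

Derivation:
Initial: VV[0]=[0, 0, 0, 0]
Initial: VV[1]=[0, 0, 0, 0]
Initial: VV[2]=[0, 0, 0, 0]
Initial: VV[3]=[0, 0, 0, 0]
Event 1: SEND 0->3: VV[0][0]++ -> VV[0]=[1, 0, 0, 0], msg_vec=[1, 0, 0, 0]; VV[3]=max(VV[3],msg_vec) then VV[3][3]++ -> VV[3]=[1, 0, 0, 1]
Event 2: SEND 3->1: VV[3][3]++ -> VV[3]=[1, 0, 0, 2], msg_vec=[1, 0, 0, 2]; VV[1]=max(VV[1],msg_vec) then VV[1][1]++ -> VV[1]=[1, 1, 0, 2]
Event 3: LOCAL 2: VV[2][2]++ -> VV[2]=[0, 0, 1, 0]
Event 4: SEND 1->2: VV[1][1]++ -> VV[1]=[1, 2, 0, 2], msg_vec=[1, 2, 0, 2]; VV[2]=max(VV[2],msg_vec) then VV[2][2]++ -> VV[2]=[1, 2, 2, 2]
Event 5: SEND 2->3: VV[2][2]++ -> VV[2]=[1, 2, 3, 2], msg_vec=[1, 2, 3, 2]; VV[3]=max(VV[3],msg_vec) then VV[3][3]++ -> VV[3]=[1, 2, 3, 3]
Event 6: SEND 3->1: VV[3][3]++ -> VV[3]=[1, 2, 3, 4], msg_vec=[1, 2, 3, 4]; VV[1]=max(VV[1],msg_vec) then VV[1][1]++ -> VV[1]=[1, 3, 3, 4]
Event 1 stamp: [1, 0, 0, 0]
Event 2 stamp: [1, 0, 0, 2]
[1, 0, 0, 0] <= [1, 0, 0, 2]? True
[1, 0, 0, 2] <= [1, 0, 0, 0]? False
Relation: before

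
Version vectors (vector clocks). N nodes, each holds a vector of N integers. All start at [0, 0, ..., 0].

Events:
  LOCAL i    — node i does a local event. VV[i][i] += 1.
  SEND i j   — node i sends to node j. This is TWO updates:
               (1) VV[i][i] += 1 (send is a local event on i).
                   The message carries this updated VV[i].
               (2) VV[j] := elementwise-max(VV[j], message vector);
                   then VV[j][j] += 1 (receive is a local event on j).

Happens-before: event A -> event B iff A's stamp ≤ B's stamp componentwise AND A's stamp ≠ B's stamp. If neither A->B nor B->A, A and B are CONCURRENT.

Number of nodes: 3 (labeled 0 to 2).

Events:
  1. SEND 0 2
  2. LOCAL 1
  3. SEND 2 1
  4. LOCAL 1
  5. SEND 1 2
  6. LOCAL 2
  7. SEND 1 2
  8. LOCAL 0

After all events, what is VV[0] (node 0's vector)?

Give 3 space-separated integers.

Answer: 2 0 0

Derivation:
Initial: VV[0]=[0, 0, 0]
Initial: VV[1]=[0, 0, 0]
Initial: VV[2]=[0, 0, 0]
Event 1: SEND 0->2: VV[0][0]++ -> VV[0]=[1, 0, 0], msg_vec=[1, 0, 0]; VV[2]=max(VV[2],msg_vec) then VV[2][2]++ -> VV[2]=[1, 0, 1]
Event 2: LOCAL 1: VV[1][1]++ -> VV[1]=[0, 1, 0]
Event 3: SEND 2->1: VV[2][2]++ -> VV[2]=[1, 0, 2], msg_vec=[1, 0, 2]; VV[1]=max(VV[1],msg_vec) then VV[1][1]++ -> VV[1]=[1, 2, 2]
Event 4: LOCAL 1: VV[1][1]++ -> VV[1]=[1, 3, 2]
Event 5: SEND 1->2: VV[1][1]++ -> VV[1]=[1, 4, 2], msg_vec=[1, 4, 2]; VV[2]=max(VV[2],msg_vec) then VV[2][2]++ -> VV[2]=[1, 4, 3]
Event 6: LOCAL 2: VV[2][2]++ -> VV[2]=[1, 4, 4]
Event 7: SEND 1->2: VV[1][1]++ -> VV[1]=[1, 5, 2], msg_vec=[1, 5, 2]; VV[2]=max(VV[2],msg_vec) then VV[2][2]++ -> VV[2]=[1, 5, 5]
Event 8: LOCAL 0: VV[0][0]++ -> VV[0]=[2, 0, 0]
Final vectors: VV[0]=[2, 0, 0]; VV[1]=[1, 5, 2]; VV[2]=[1, 5, 5]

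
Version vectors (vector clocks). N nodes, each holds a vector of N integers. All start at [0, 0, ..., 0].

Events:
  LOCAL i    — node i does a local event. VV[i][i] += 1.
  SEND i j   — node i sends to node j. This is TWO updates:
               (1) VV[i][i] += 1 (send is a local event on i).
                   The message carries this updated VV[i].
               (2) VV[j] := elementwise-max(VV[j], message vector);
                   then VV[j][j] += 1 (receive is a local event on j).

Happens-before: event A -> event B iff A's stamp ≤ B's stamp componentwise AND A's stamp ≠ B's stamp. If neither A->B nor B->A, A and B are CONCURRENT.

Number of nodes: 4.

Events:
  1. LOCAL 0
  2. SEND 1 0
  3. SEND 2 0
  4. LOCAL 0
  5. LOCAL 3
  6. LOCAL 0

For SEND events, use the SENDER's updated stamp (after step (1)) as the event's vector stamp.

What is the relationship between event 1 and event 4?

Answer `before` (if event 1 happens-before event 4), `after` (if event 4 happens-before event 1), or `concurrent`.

Answer: before

Derivation:
Initial: VV[0]=[0, 0, 0, 0]
Initial: VV[1]=[0, 0, 0, 0]
Initial: VV[2]=[0, 0, 0, 0]
Initial: VV[3]=[0, 0, 0, 0]
Event 1: LOCAL 0: VV[0][0]++ -> VV[0]=[1, 0, 0, 0]
Event 2: SEND 1->0: VV[1][1]++ -> VV[1]=[0, 1, 0, 0], msg_vec=[0, 1, 0, 0]; VV[0]=max(VV[0],msg_vec) then VV[0][0]++ -> VV[0]=[2, 1, 0, 0]
Event 3: SEND 2->0: VV[2][2]++ -> VV[2]=[0, 0, 1, 0], msg_vec=[0, 0, 1, 0]; VV[0]=max(VV[0],msg_vec) then VV[0][0]++ -> VV[0]=[3, 1, 1, 0]
Event 4: LOCAL 0: VV[0][0]++ -> VV[0]=[4, 1, 1, 0]
Event 5: LOCAL 3: VV[3][3]++ -> VV[3]=[0, 0, 0, 1]
Event 6: LOCAL 0: VV[0][0]++ -> VV[0]=[5, 1, 1, 0]
Event 1 stamp: [1, 0, 0, 0]
Event 4 stamp: [4, 1, 1, 0]
[1, 0, 0, 0] <= [4, 1, 1, 0]? True
[4, 1, 1, 0] <= [1, 0, 0, 0]? False
Relation: before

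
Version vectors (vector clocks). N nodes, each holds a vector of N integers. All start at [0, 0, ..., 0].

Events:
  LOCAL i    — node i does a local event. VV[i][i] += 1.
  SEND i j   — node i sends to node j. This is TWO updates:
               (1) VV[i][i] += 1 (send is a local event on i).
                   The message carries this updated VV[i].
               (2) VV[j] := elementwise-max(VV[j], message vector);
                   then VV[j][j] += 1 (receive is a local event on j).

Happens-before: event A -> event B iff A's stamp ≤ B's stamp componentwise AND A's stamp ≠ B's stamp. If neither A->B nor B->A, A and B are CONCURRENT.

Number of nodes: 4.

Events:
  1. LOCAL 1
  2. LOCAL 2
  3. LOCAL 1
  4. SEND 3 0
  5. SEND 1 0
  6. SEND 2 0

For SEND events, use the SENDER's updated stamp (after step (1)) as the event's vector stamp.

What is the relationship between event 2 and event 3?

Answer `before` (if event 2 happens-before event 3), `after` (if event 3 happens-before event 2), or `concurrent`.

Answer: concurrent

Derivation:
Initial: VV[0]=[0, 0, 0, 0]
Initial: VV[1]=[0, 0, 0, 0]
Initial: VV[2]=[0, 0, 0, 0]
Initial: VV[3]=[0, 0, 0, 0]
Event 1: LOCAL 1: VV[1][1]++ -> VV[1]=[0, 1, 0, 0]
Event 2: LOCAL 2: VV[2][2]++ -> VV[2]=[0, 0, 1, 0]
Event 3: LOCAL 1: VV[1][1]++ -> VV[1]=[0, 2, 0, 0]
Event 4: SEND 3->0: VV[3][3]++ -> VV[3]=[0, 0, 0, 1], msg_vec=[0, 0, 0, 1]; VV[0]=max(VV[0],msg_vec) then VV[0][0]++ -> VV[0]=[1, 0, 0, 1]
Event 5: SEND 1->0: VV[1][1]++ -> VV[1]=[0, 3, 0, 0], msg_vec=[0, 3, 0, 0]; VV[0]=max(VV[0],msg_vec) then VV[0][0]++ -> VV[0]=[2, 3, 0, 1]
Event 6: SEND 2->0: VV[2][2]++ -> VV[2]=[0, 0, 2, 0], msg_vec=[0, 0, 2, 0]; VV[0]=max(VV[0],msg_vec) then VV[0][0]++ -> VV[0]=[3, 3, 2, 1]
Event 2 stamp: [0, 0, 1, 0]
Event 3 stamp: [0, 2, 0, 0]
[0, 0, 1, 0] <= [0, 2, 0, 0]? False
[0, 2, 0, 0] <= [0, 0, 1, 0]? False
Relation: concurrent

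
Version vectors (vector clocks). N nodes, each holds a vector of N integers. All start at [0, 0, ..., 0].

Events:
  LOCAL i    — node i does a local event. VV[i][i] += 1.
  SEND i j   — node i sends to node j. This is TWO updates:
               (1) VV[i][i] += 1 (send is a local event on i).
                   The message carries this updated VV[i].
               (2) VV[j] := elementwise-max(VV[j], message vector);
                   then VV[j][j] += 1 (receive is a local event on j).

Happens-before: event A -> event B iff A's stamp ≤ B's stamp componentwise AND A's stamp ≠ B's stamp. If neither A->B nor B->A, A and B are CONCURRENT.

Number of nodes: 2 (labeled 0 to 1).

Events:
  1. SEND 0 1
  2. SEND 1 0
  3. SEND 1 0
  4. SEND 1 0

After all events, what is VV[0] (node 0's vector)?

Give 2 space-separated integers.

Initial: VV[0]=[0, 0]
Initial: VV[1]=[0, 0]
Event 1: SEND 0->1: VV[0][0]++ -> VV[0]=[1, 0], msg_vec=[1, 0]; VV[1]=max(VV[1],msg_vec) then VV[1][1]++ -> VV[1]=[1, 1]
Event 2: SEND 1->0: VV[1][1]++ -> VV[1]=[1, 2], msg_vec=[1, 2]; VV[0]=max(VV[0],msg_vec) then VV[0][0]++ -> VV[0]=[2, 2]
Event 3: SEND 1->0: VV[1][1]++ -> VV[1]=[1, 3], msg_vec=[1, 3]; VV[0]=max(VV[0],msg_vec) then VV[0][0]++ -> VV[0]=[3, 3]
Event 4: SEND 1->0: VV[1][1]++ -> VV[1]=[1, 4], msg_vec=[1, 4]; VV[0]=max(VV[0],msg_vec) then VV[0][0]++ -> VV[0]=[4, 4]
Final vectors: VV[0]=[4, 4]; VV[1]=[1, 4]

Answer: 4 4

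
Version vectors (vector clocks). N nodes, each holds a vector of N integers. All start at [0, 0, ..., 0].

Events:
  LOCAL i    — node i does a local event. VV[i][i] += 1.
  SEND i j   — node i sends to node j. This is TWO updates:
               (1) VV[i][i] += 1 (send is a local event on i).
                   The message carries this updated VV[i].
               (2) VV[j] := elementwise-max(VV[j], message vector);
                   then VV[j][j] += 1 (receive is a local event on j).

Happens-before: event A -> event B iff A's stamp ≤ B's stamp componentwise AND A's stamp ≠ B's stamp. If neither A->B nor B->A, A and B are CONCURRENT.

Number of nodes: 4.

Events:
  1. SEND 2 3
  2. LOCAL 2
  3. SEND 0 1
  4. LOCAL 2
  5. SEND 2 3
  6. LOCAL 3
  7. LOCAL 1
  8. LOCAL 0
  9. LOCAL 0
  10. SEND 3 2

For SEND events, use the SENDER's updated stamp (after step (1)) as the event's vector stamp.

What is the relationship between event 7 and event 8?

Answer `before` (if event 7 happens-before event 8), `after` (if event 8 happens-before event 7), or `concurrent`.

Initial: VV[0]=[0, 0, 0, 0]
Initial: VV[1]=[0, 0, 0, 0]
Initial: VV[2]=[0, 0, 0, 0]
Initial: VV[3]=[0, 0, 0, 0]
Event 1: SEND 2->3: VV[2][2]++ -> VV[2]=[0, 0, 1, 0], msg_vec=[0, 0, 1, 0]; VV[3]=max(VV[3],msg_vec) then VV[3][3]++ -> VV[3]=[0, 0, 1, 1]
Event 2: LOCAL 2: VV[2][2]++ -> VV[2]=[0, 0, 2, 0]
Event 3: SEND 0->1: VV[0][0]++ -> VV[0]=[1, 0, 0, 0], msg_vec=[1, 0, 0, 0]; VV[1]=max(VV[1],msg_vec) then VV[1][1]++ -> VV[1]=[1, 1, 0, 0]
Event 4: LOCAL 2: VV[2][2]++ -> VV[2]=[0, 0, 3, 0]
Event 5: SEND 2->3: VV[2][2]++ -> VV[2]=[0, 0, 4, 0], msg_vec=[0, 0, 4, 0]; VV[3]=max(VV[3],msg_vec) then VV[3][3]++ -> VV[3]=[0, 0, 4, 2]
Event 6: LOCAL 3: VV[3][3]++ -> VV[3]=[0, 0, 4, 3]
Event 7: LOCAL 1: VV[1][1]++ -> VV[1]=[1, 2, 0, 0]
Event 8: LOCAL 0: VV[0][0]++ -> VV[0]=[2, 0, 0, 0]
Event 9: LOCAL 0: VV[0][0]++ -> VV[0]=[3, 0, 0, 0]
Event 10: SEND 3->2: VV[3][3]++ -> VV[3]=[0, 0, 4, 4], msg_vec=[0, 0, 4, 4]; VV[2]=max(VV[2],msg_vec) then VV[2][2]++ -> VV[2]=[0, 0, 5, 4]
Event 7 stamp: [1, 2, 0, 0]
Event 8 stamp: [2, 0, 0, 0]
[1, 2, 0, 0] <= [2, 0, 0, 0]? False
[2, 0, 0, 0] <= [1, 2, 0, 0]? False
Relation: concurrent

Answer: concurrent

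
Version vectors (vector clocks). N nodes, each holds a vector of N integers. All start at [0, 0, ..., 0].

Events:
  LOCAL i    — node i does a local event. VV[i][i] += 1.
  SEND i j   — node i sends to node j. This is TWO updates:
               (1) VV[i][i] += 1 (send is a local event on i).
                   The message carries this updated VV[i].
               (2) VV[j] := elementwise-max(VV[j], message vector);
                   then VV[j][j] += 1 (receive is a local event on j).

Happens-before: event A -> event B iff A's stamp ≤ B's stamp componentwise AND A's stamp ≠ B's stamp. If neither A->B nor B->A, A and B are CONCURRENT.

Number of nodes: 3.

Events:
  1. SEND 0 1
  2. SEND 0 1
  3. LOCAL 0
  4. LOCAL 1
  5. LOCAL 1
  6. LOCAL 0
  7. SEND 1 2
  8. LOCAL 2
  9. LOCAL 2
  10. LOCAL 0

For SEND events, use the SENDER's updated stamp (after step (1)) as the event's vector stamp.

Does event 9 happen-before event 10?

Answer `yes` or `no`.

Answer: no

Derivation:
Initial: VV[0]=[0, 0, 0]
Initial: VV[1]=[0, 0, 0]
Initial: VV[2]=[0, 0, 0]
Event 1: SEND 0->1: VV[0][0]++ -> VV[0]=[1, 0, 0], msg_vec=[1, 0, 0]; VV[1]=max(VV[1],msg_vec) then VV[1][1]++ -> VV[1]=[1, 1, 0]
Event 2: SEND 0->1: VV[0][0]++ -> VV[0]=[2, 0, 0], msg_vec=[2, 0, 0]; VV[1]=max(VV[1],msg_vec) then VV[1][1]++ -> VV[1]=[2, 2, 0]
Event 3: LOCAL 0: VV[0][0]++ -> VV[0]=[3, 0, 0]
Event 4: LOCAL 1: VV[1][1]++ -> VV[1]=[2, 3, 0]
Event 5: LOCAL 1: VV[1][1]++ -> VV[1]=[2, 4, 0]
Event 6: LOCAL 0: VV[0][0]++ -> VV[0]=[4, 0, 0]
Event 7: SEND 1->2: VV[1][1]++ -> VV[1]=[2, 5, 0], msg_vec=[2, 5, 0]; VV[2]=max(VV[2],msg_vec) then VV[2][2]++ -> VV[2]=[2, 5, 1]
Event 8: LOCAL 2: VV[2][2]++ -> VV[2]=[2, 5, 2]
Event 9: LOCAL 2: VV[2][2]++ -> VV[2]=[2, 5, 3]
Event 10: LOCAL 0: VV[0][0]++ -> VV[0]=[5, 0, 0]
Event 9 stamp: [2, 5, 3]
Event 10 stamp: [5, 0, 0]
[2, 5, 3] <= [5, 0, 0]? False. Equal? False. Happens-before: False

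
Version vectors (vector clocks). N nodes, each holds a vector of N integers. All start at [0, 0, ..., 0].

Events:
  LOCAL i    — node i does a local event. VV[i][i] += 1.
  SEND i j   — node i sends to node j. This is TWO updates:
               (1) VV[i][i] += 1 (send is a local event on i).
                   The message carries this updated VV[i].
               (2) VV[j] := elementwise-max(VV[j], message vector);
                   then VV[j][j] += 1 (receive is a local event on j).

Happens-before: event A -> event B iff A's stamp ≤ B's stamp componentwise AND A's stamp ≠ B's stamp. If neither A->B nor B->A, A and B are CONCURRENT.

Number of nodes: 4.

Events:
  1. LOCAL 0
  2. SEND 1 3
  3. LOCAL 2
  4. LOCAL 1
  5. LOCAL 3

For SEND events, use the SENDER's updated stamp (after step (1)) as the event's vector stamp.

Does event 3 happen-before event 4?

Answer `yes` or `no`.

Initial: VV[0]=[0, 0, 0, 0]
Initial: VV[1]=[0, 0, 0, 0]
Initial: VV[2]=[0, 0, 0, 0]
Initial: VV[3]=[0, 0, 0, 0]
Event 1: LOCAL 0: VV[0][0]++ -> VV[0]=[1, 0, 0, 0]
Event 2: SEND 1->3: VV[1][1]++ -> VV[1]=[0, 1, 0, 0], msg_vec=[0, 1, 0, 0]; VV[3]=max(VV[3],msg_vec) then VV[3][3]++ -> VV[3]=[0, 1, 0, 1]
Event 3: LOCAL 2: VV[2][2]++ -> VV[2]=[0, 0, 1, 0]
Event 4: LOCAL 1: VV[1][1]++ -> VV[1]=[0, 2, 0, 0]
Event 5: LOCAL 3: VV[3][3]++ -> VV[3]=[0, 1, 0, 2]
Event 3 stamp: [0, 0, 1, 0]
Event 4 stamp: [0, 2, 0, 0]
[0, 0, 1, 0] <= [0, 2, 0, 0]? False. Equal? False. Happens-before: False

Answer: no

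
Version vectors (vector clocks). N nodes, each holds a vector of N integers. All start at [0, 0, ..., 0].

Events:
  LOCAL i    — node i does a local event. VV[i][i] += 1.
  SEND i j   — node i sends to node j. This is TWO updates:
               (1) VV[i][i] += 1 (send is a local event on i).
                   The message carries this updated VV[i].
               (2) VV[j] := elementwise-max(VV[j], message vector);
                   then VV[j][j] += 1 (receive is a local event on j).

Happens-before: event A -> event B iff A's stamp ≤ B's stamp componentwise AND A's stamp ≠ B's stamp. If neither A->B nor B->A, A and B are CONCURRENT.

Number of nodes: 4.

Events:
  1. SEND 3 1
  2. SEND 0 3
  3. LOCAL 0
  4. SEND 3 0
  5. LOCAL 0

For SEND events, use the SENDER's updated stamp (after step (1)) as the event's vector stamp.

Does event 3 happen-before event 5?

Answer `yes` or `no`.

Initial: VV[0]=[0, 0, 0, 0]
Initial: VV[1]=[0, 0, 0, 0]
Initial: VV[2]=[0, 0, 0, 0]
Initial: VV[3]=[0, 0, 0, 0]
Event 1: SEND 3->1: VV[3][3]++ -> VV[3]=[0, 0, 0, 1], msg_vec=[0, 0, 0, 1]; VV[1]=max(VV[1],msg_vec) then VV[1][1]++ -> VV[1]=[0, 1, 0, 1]
Event 2: SEND 0->3: VV[0][0]++ -> VV[0]=[1, 0, 0, 0], msg_vec=[1, 0, 0, 0]; VV[3]=max(VV[3],msg_vec) then VV[3][3]++ -> VV[3]=[1, 0, 0, 2]
Event 3: LOCAL 0: VV[0][0]++ -> VV[0]=[2, 0, 0, 0]
Event 4: SEND 3->0: VV[3][3]++ -> VV[3]=[1, 0, 0, 3], msg_vec=[1, 0, 0, 3]; VV[0]=max(VV[0],msg_vec) then VV[0][0]++ -> VV[0]=[3, 0, 0, 3]
Event 5: LOCAL 0: VV[0][0]++ -> VV[0]=[4, 0, 0, 3]
Event 3 stamp: [2, 0, 0, 0]
Event 5 stamp: [4, 0, 0, 3]
[2, 0, 0, 0] <= [4, 0, 0, 3]? True. Equal? False. Happens-before: True

Answer: yes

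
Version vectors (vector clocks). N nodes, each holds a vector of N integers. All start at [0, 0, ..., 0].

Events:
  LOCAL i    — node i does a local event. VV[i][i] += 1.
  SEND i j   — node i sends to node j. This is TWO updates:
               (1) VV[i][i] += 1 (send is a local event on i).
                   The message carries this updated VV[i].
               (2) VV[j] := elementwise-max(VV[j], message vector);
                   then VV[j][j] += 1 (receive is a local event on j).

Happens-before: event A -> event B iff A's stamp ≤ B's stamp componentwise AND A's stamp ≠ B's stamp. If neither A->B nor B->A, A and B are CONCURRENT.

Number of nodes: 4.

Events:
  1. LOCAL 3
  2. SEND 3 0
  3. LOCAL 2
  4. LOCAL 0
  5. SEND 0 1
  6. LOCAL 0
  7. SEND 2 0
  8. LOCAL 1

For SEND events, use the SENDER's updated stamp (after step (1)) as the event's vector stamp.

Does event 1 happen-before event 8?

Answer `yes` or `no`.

Answer: yes

Derivation:
Initial: VV[0]=[0, 0, 0, 0]
Initial: VV[1]=[0, 0, 0, 0]
Initial: VV[2]=[0, 0, 0, 0]
Initial: VV[3]=[0, 0, 0, 0]
Event 1: LOCAL 3: VV[3][3]++ -> VV[3]=[0, 0, 0, 1]
Event 2: SEND 3->0: VV[3][3]++ -> VV[3]=[0, 0, 0, 2], msg_vec=[0, 0, 0, 2]; VV[0]=max(VV[0],msg_vec) then VV[0][0]++ -> VV[0]=[1, 0, 0, 2]
Event 3: LOCAL 2: VV[2][2]++ -> VV[2]=[0, 0, 1, 0]
Event 4: LOCAL 0: VV[0][0]++ -> VV[0]=[2, 0, 0, 2]
Event 5: SEND 0->1: VV[0][0]++ -> VV[0]=[3, 0, 0, 2], msg_vec=[3, 0, 0, 2]; VV[1]=max(VV[1],msg_vec) then VV[1][1]++ -> VV[1]=[3, 1, 0, 2]
Event 6: LOCAL 0: VV[0][0]++ -> VV[0]=[4, 0, 0, 2]
Event 7: SEND 2->0: VV[2][2]++ -> VV[2]=[0, 0, 2, 0], msg_vec=[0, 0, 2, 0]; VV[0]=max(VV[0],msg_vec) then VV[0][0]++ -> VV[0]=[5, 0, 2, 2]
Event 8: LOCAL 1: VV[1][1]++ -> VV[1]=[3, 2, 0, 2]
Event 1 stamp: [0, 0, 0, 1]
Event 8 stamp: [3, 2, 0, 2]
[0, 0, 0, 1] <= [3, 2, 0, 2]? True. Equal? False. Happens-before: True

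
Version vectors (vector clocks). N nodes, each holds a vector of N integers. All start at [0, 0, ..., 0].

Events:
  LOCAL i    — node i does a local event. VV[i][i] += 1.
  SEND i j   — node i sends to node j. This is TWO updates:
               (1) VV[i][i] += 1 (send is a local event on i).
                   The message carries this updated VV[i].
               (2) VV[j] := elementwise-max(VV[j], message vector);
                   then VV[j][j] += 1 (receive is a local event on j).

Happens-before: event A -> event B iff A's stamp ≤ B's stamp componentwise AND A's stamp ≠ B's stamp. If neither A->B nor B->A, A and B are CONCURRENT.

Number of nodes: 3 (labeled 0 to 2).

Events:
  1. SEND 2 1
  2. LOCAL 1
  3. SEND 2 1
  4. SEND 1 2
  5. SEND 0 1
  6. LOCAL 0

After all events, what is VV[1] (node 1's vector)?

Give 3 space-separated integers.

Answer: 1 5 2

Derivation:
Initial: VV[0]=[0, 0, 0]
Initial: VV[1]=[0, 0, 0]
Initial: VV[2]=[0, 0, 0]
Event 1: SEND 2->1: VV[2][2]++ -> VV[2]=[0, 0, 1], msg_vec=[0, 0, 1]; VV[1]=max(VV[1],msg_vec) then VV[1][1]++ -> VV[1]=[0, 1, 1]
Event 2: LOCAL 1: VV[1][1]++ -> VV[1]=[0, 2, 1]
Event 3: SEND 2->1: VV[2][2]++ -> VV[2]=[0, 0, 2], msg_vec=[0, 0, 2]; VV[1]=max(VV[1],msg_vec) then VV[1][1]++ -> VV[1]=[0, 3, 2]
Event 4: SEND 1->2: VV[1][1]++ -> VV[1]=[0, 4, 2], msg_vec=[0, 4, 2]; VV[2]=max(VV[2],msg_vec) then VV[2][2]++ -> VV[2]=[0, 4, 3]
Event 5: SEND 0->1: VV[0][0]++ -> VV[0]=[1, 0, 0], msg_vec=[1, 0, 0]; VV[1]=max(VV[1],msg_vec) then VV[1][1]++ -> VV[1]=[1, 5, 2]
Event 6: LOCAL 0: VV[0][0]++ -> VV[0]=[2, 0, 0]
Final vectors: VV[0]=[2, 0, 0]; VV[1]=[1, 5, 2]; VV[2]=[0, 4, 3]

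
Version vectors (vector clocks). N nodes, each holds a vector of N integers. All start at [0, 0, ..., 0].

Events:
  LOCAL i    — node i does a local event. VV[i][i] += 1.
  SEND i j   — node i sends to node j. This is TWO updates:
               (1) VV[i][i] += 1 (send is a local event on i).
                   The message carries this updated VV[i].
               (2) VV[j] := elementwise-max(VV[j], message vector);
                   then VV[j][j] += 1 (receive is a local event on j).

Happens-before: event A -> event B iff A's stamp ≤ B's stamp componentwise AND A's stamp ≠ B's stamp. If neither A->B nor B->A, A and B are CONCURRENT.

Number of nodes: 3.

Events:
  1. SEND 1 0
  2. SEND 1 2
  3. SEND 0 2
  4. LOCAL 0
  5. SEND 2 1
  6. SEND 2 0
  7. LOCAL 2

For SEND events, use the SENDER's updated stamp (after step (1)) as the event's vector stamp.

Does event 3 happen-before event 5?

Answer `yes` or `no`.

Initial: VV[0]=[0, 0, 0]
Initial: VV[1]=[0, 0, 0]
Initial: VV[2]=[0, 0, 0]
Event 1: SEND 1->0: VV[1][1]++ -> VV[1]=[0, 1, 0], msg_vec=[0, 1, 0]; VV[0]=max(VV[0],msg_vec) then VV[0][0]++ -> VV[0]=[1, 1, 0]
Event 2: SEND 1->2: VV[1][1]++ -> VV[1]=[0, 2, 0], msg_vec=[0, 2, 0]; VV[2]=max(VV[2],msg_vec) then VV[2][2]++ -> VV[2]=[0, 2, 1]
Event 3: SEND 0->2: VV[0][0]++ -> VV[0]=[2, 1, 0], msg_vec=[2, 1, 0]; VV[2]=max(VV[2],msg_vec) then VV[2][2]++ -> VV[2]=[2, 2, 2]
Event 4: LOCAL 0: VV[0][0]++ -> VV[0]=[3, 1, 0]
Event 5: SEND 2->1: VV[2][2]++ -> VV[2]=[2, 2, 3], msg_vec=[2, 2, 3]; VV[1]=max(VV[1],msg_vec) then VV[1][1]++ -> VV[1]=[2, 3, 3]
Event 6: SEND 2->0: VV[2][2]++ -> VV[2]=[2, 2, 4], msg_vec=[2, 2, 4]; VV[0]=max(VV[0],msg_vec) then VV[0][0]++ -> VV[0]=[4, 2, 4]
Event 7: LOCAL 2: VV[2][2]++ -> VV[2]=[2, 2, 5]
Event 3 stamp: [2, 1, 0]
Event 5 stamp: [2, 2, 3]
[2, 1, 0] <= [2, 2, 3]? True. Equal? False. Happens-before: True

Answer: yes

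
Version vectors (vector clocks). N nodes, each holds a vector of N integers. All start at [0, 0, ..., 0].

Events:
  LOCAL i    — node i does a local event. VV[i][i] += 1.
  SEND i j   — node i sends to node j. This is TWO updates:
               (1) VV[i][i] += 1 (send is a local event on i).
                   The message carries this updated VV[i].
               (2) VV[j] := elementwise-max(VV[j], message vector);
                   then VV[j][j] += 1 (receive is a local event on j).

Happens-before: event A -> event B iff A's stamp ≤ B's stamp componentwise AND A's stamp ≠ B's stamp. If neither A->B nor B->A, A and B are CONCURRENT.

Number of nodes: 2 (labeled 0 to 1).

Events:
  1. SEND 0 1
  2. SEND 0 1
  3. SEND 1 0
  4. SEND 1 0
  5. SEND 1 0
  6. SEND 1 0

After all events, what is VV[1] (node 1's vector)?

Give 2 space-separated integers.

Answer: 2 6

Derivation:
Initial: VV[0]=[0, 0]
Initial: VV[1]=[0, 0]
Event 1: SEND 0->1: VV[0][0]++ -> VV[0]=[1, 0], msg_vec=[1, 0]; VV[1]=max(VV[1],msg_vec) then VV[1][1]++ -> VV[1]=[1, 1]
Event 2: SEND 0->1: VV[0][0]++ -> VV[0]=[2, 0], msg_vec=[2, 0]; VV[1]=max(VV[1],msg_vec) then VV[1][1]++ -> VV[1]=[2, 2]
Event 3: SEND 1->0: VV[1][1]++ -> VV[1]=[2, 3], msg_vec=[2, 3]; VV[0]=max(VV[0],msg_vec) then VV[0][0]++ -> VV[0]=[3, 3]
Event 4: SEND 1->0: VV[1][1]++ -> VV[1]=[2, 4], msg_vec=[2, 4]; VV[0]=max(VV[0],msg_vec) then VV[0][0]++ -> VV[0]=[4, 4]
Event 5: SEND 1->0: VV[1][1]++ -> VV[1]=[2, 5], msg_vec=[2, 5]; VV[0]=max(VV[0],msg_vec) then VV[0][0]++ -> VV[0]=[5, 5]
Event 6: SEND 1->0: VV[1][1]++ -> VV[1]=[2, 6], msg_vec=[2, 6]; VV[0]=max(VV[0],msg_vec) then VV[0][0]++ -> VV[0]=[6, 6]
Final vectors: VV[0]=[6, 6]; VV[1]=[2, 6]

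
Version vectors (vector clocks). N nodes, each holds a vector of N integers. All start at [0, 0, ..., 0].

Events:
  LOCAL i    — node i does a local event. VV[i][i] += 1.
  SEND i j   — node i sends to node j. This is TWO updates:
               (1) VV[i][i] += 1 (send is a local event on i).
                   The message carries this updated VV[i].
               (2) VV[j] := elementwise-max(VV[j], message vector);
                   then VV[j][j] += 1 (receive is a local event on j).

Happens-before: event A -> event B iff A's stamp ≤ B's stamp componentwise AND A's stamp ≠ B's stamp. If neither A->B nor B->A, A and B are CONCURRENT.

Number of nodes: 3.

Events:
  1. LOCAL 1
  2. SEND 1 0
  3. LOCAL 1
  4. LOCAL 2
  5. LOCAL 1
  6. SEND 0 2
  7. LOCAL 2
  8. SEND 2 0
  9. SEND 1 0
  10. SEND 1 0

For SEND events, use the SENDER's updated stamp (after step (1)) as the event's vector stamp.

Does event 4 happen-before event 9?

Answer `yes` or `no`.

Initial: VV[0]=[0, 0, 0]
Initial: VV[1]=[0, 0, 0]
Initial: VV[2]=[0, 0, 0]
Event 1: LOCAL 1: VV[1][1]++ -> VV[1]=[0, 1, 0]
Event 2: SEND 1->0: VV[1][1]++ -> VV[1]=[0, 2, 0], msg_vec=[0, 2, 0]; VV[0]=max(VV[0],msg_vec) then VV[0][0]++ -> VV[0]=[1, 2, 0]
Event 3: LOCAL 1: VV[1][1]++ -> VV[1]=[0, 3, 0]
Event 4: LOCAL 2: VV[2][2]++ -> VV[2]=[0, 0, 1]
Event 5: LOCAL 1: VV[1][1]++ -> VV[1]=[0, 4, 0]
Event 6: SEND 0->2: VV[0][0]++ -> VV[0]=[2, 2, 0], msg_vec=[2, 2, 0]; VV[2]=max(VV[2],msg_vec) then VV[2][2]++ -> VV[2]=[2, 2, 2]
Event 7: LOCAL 2: VV[2][2]++ -> VV[2]=[2, 2, 3]
Event 8: SEND 2->0: VV[2][2]++ -> VV[2]=[2, 2, 4], msg_vec=[2, 2, 4]; VV[0]=max(VV[0],msg_vec) then VV[0][0]++ -> VV[0]=[3, 2, 4]
Event 9: SEND 1->0: VV[1][1]++ -> VV[1]=[0, 5, 0], msg_vec=[0, 5, 0]; VV[0]=max(VV[0],msg_vec) then VV[0][0]++ -> VV[0]=[4, 5, 4]
Event 10: SEND 1->0: VV[1][1]++ -> VV[1]=[0, 6, 0], msg_vec=[0, 6, 0]; VV[0]=max(VV[0],msg_vec) then VV[0][0]++ -> VV[0]=[5, 6, 4]
Event 4 stamp: [0, 0, 1]
Event 9 stamp: [0, 5, 0]
[0, 0, 1] <= [0, 5, 0]? False. Equal? False. Happens-before: False

Answer: no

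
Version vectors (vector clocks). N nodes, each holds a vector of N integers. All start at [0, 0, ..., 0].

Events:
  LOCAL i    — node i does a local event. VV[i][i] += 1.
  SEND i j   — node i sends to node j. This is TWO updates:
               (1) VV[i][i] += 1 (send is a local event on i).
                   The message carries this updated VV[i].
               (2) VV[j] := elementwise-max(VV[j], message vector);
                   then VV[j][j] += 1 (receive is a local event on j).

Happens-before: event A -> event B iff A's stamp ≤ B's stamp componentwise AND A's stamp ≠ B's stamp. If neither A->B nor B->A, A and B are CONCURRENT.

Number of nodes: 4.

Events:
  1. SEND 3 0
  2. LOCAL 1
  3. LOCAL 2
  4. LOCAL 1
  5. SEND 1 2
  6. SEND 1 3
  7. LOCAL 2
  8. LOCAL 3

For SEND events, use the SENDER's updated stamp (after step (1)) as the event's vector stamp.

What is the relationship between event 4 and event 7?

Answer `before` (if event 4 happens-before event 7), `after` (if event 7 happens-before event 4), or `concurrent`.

Initial: VV[0]=[0, 0, 0, 0]
Initial: VV[1]=[0, 0, 0, 0]
Initial: VV[2]=[0, 0, 0, 0]
Initial: VV[3]=[0, 0, 0, 0]
Event 1: SEND 3->0: VV[3][3]++ -> VV[3]=[0, 0, 0, 1], msg_vec=[0, 0, 0, 1]; VV[0]=max(VV[0],msg_vec) then VV[0][0]++ -> VV[0]=[1, 0, 0, 1]
Event 2: LOCAL 1: VV[1][1]++ -> VV[1]=[0, 1, 0, 0]
Event 3: LOCAL 2: VV[2][2]++ -> VV[2]=[0, 0, 1, 0]
Event 4: LOCAL 1: VV[1][1]++ -> VV[1]=[0, 2, 0, 0]
Event 5: SEND 1->2: VV[1][1]++ -> VV[1]=[0, 3, 0, 0], msg_vec=[0, 3, 0, 0]; VV[2]=max(VV[2],msg_vec) then VV[2][2]++ -> VV[2]=[0, 3, 2, 0]
Event 6: SEND 1->3: VV[1][1]++ -> VV[1]=[0, 4, 0, 0], msg_vec=[0, 4, 0, 0]; VV[3]=max(VV[3],msg_vec) then VV[3][3]++ -> VV[3]=[0, 4, 0, 2]
Event 7: LOCAL 2: VV[2][2]++ -> VV[2]=[0, 3, 3, 0]
Event 8: LOCAL 3: VV[3][3]++ -> VV[3]=[0, 4, 0, 3]
Event 4 stamp: [0, 2, 0, 0]
Event 7 stamp: [0, 3, 3, 0]
[0, 2, 0, 0] <= [0, 3, 3, 0]? True
[0, 3, 3, 0] <= [0, 2, 0, 0]? False
Relation: before

Answer: before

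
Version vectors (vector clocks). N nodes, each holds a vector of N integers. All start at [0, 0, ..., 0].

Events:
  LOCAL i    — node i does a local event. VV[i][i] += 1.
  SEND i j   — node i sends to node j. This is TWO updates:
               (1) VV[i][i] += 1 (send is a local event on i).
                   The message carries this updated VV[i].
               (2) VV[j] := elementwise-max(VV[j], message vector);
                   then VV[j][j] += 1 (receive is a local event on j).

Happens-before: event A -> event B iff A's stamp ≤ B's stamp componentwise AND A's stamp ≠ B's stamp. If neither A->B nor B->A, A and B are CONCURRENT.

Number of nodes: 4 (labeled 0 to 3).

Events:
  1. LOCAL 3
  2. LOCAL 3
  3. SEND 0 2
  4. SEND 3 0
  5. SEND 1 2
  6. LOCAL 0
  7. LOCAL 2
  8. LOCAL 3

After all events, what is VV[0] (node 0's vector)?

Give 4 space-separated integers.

Initial: VV[0]=[0, 0, 0, 0]
Initial: VV[1]=[0, 0, 0, 0]
Initial: VV[2]=[0, 0, 0, 0]
Initial: VV[3]=[0, 0, 0, 0]
Event 1: LOCAL 3: VV[3][3]++ -> VV[3]=[0, 0, 0, 1]
Event 2: LOCAL 3: VV[3][3]++ -> VV[3]=[0, 0, 0, 2]
Event 3: SEND 0->2: VV[0][0]++ -> VV[0]=[1, 0, 0, 0], msg_vec=[1, 0, 0, 0]; VV[2]=max(VV[2],msg_vec) then VV[2][2]++ -> VV[2]=[1, 0, 1, 0]
Event 4: SEND 3->0: VV[3][3]++ -> VV[3]=[0, 0, 0, 3], msg_vec=[0, 0, 0, 3]; VV[0]=max(VV[0],msg_vec) then VV[0][0]++ -> VV[0]=[2, 0, 0, 3]
Event 5: SEND 1->2: VV[1][1]++ -> VV[1]=[0, 1, 0, 0], msg_vec=[0, 1, 0, 0]; VV[2]=max(VV[2],msg_vec) then VV[2][2]++ -> VV[2]=[1, 1, 2, 0]
Event 6: LOCAL 0: VV[0][0]++ -> VV[0]=[3, 0, 0, 3]
Event 7: LOCAL 2: VV[2][2]++ -> VV[2]=[1, 1, 3, 0]
Event 8: LOCAL 3: VV[3][3]++ -> VV[3]=[0, 0, 0, 4]
Final vectors: VV[0]=[3, 0, 0, 3]; VV[1]=[0, 1, 0, 0]; VV[2]=[1, 1, 3, 0]; VV[3]=[0, 0, 0, 4]

Answer: 3 0 0 3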